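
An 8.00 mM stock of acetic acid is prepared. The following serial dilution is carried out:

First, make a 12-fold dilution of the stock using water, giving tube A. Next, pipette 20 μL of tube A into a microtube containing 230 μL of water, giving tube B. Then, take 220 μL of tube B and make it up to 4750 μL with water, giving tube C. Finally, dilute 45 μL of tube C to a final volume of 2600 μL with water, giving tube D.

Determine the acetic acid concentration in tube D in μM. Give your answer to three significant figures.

0.0428 μM

Step 1: 12-fold → factor 12
Step 2: 20 μL + 230 μL = 250 μL total → factor 250/20 = 12.5
Step 3: 220 μL brought to 4750 μL → factor 4750/220 = 21.591
Step 4: 45 μL brought to 2600 μL → factor 2600/45 = 57.778
Overall dilution factor = 12 × 12.5 × 21.591 × 57.778 = 1.8712 × 10^5
Final = 8.00 mM / 1.8712 × 10^5 = 4.275 × 10^-5 mM = 0.0428 μM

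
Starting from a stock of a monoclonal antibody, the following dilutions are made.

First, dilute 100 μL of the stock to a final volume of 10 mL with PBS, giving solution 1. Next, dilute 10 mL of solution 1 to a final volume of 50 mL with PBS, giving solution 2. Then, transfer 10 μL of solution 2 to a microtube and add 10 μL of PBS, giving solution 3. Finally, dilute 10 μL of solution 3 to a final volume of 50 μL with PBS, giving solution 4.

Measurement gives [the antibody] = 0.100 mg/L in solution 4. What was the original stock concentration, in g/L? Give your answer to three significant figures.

Step 1: 100 μL brought to 10 mL → factor 10000/100 = 100
Step 2: 10 mL brought to 50 mL → factor 50/10 = 5
Step 3: 10 μL + 10 μL = 20 μL total → factor 20/10 = 2
Step 4: 10 μL brought to 50 μL → factor 50/10 = 5
Overall dilution factor = 100 × 5 × 2 × 5 = 5000
Stock = 0.100 mg/L × 5000 = 500.0 mg/L = 0.500 g/L

0.500 g/L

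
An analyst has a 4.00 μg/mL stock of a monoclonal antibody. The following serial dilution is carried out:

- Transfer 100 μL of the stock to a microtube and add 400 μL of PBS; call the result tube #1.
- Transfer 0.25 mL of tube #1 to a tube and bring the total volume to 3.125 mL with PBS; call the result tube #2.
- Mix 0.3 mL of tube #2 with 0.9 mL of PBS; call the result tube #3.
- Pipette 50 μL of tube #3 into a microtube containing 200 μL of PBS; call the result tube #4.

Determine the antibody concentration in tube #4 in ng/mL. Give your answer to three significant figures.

3.20 ng/mL

Step 1: 100 μL + 400 μL = 500 μL total → factor 500/100 = 5
Step 2: 0.25 mL brought to 3.125 mL → factor 3.125/0.25 = 12.5
Step 3: 0.3 mL + 0.9 mL = 1.2 mL total → factor 1.2/0.3 = 4
Step 4: 50 μL + 200 μL = 250 μL total → factor 250/50 = 5
Overall dilution factor = 5 × 12.5 × 4 × 5 = 1250
Final = 4.00 μg/mL / 1250 = 0.003200 μg/mL = 3.20 ng/mL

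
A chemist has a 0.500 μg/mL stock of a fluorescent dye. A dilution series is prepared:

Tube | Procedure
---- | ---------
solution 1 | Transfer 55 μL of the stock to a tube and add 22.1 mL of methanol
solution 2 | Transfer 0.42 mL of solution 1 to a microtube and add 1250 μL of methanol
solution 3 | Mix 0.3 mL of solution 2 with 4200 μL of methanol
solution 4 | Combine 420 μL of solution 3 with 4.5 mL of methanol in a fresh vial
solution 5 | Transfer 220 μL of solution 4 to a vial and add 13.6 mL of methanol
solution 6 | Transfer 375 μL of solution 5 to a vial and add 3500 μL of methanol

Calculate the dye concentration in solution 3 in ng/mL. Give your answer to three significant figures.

0.0208 ng/mL

Step 1: 55 μL + 22.1 mL = 22155 μL total → factor 22155/55 = 402.82
Step 2: 0.42 mL + 1250 μL = 1.67 mL total → factor 1.67/0.42 = 3.9762
Step 3: 0.3 mL + 4200 μL = 4.5 mL total → factor 4.5/0.3 = 15
Dilution factor through solution 3 = 402.82 × 3.9762 × 15 = 24025
[solution 3] = 0.500 μg/mL / 24025 = 2.081 × 10^-5 μg/mL = 0.0208 ng/mL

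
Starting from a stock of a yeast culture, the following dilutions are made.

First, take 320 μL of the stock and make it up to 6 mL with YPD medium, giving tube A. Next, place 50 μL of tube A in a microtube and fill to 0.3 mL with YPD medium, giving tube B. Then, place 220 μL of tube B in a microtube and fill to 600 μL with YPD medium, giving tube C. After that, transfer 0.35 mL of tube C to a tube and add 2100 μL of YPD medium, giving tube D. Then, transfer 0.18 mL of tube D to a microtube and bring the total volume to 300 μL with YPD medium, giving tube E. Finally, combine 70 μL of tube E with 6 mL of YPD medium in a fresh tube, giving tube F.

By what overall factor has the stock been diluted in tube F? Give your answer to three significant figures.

Step 1: 320 μL brought to 6 mL → factor 6000/320 = 18.75
Step 2: 50 μL brought to 0.3 mL → factor 300/50 = 6
Step 3: 220 μL brought to 600 μL → factor 600/220 = 2.7273
Step 4: 0.35 mL + 2100 μL = 2.45 mL total → factor 2.45/0.35 = 7
Step 5: 0.18 mL brought to 300 μL → factor 0.3/0.18 = 1.6667
Step 6: 70 μL + 6 mL = 6070 μL total → factor 6070/70 = 86.714
Overall dilution factor = 18.75 × 6 × 2.7273 × 7 × 1.6667 × 86.714 = 3.104 × 10^5

3.10 × 10^5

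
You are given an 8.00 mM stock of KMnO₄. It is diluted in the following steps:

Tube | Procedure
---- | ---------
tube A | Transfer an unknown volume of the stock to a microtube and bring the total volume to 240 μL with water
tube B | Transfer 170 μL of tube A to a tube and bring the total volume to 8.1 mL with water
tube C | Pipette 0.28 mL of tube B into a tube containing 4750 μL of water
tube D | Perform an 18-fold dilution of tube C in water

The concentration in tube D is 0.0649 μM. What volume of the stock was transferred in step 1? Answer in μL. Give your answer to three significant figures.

Step 1: v brought to 240 μL → factor = 240 μL/v
Step 2: 170 μL brought to 8.1 mL → factor 8100/170 = 47.647
Step 3: 0.28 mL + 4750 μL = 5.03 mL total → factor 5.03/0.28 = 17.964
Step 4: 18-fold → factor 18
Product of known-step factors = 15407
Overall factor = 8.00 mM / (0.0649 μM) = 1.2327 × 10^5
Step-1 factor = 1.2327 × 10^5 / 15407 = 8.0007
v = 240 μL / 8.0007 = 30.0 μL

30.0 μL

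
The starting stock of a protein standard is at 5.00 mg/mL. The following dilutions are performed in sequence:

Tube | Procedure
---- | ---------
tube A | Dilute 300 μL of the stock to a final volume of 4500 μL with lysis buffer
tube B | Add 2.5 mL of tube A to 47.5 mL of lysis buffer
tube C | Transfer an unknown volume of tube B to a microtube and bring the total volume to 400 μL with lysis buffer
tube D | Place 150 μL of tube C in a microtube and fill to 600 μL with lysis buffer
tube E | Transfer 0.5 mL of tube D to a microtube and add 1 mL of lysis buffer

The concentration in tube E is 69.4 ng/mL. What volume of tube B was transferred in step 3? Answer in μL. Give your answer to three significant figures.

Step 1: 300 μL brought to 4500 μL → factor 4500/300 = 15
Step 2: 2.5 mL + 47.5 mL = 50 mL total → factor 50/2.5 = 20
Step 3: v brought to 400 μL → factor = 400 μL/v
Step 4: 150 μL brought to 600 μL → factor 600/150 = 4
Step 5: 0.5 mL + 1 mL = 1.5 mL total → factor 1.5/0.5 = 3
Product of known-step factors = 3600
Overall factor = 5.00 mg/mL / (69.4 ng/mL) = 72046
Step-3 factor = 72046 / 3600 = 20.013
v = 400 μL / 20.013 = 20.0 μL

20.0 μL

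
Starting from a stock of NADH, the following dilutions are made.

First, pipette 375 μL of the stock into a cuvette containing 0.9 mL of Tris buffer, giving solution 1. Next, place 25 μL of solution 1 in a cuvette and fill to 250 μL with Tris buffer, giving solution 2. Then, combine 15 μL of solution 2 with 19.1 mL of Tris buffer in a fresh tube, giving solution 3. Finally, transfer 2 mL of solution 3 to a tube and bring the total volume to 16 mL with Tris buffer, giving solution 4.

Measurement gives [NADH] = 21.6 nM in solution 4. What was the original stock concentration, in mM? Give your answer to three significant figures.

7.49 mM

Step 1: 375 μL + 0.9 mL = 1275 μL total → factor 1275/375 = 3.4
Step 2: 25 μL brought to 250 μL → factor 250/25 = 10
Step 3: 15 μL + 19.1 mL = 19115 μL total → factor 19115/15 = 1274.3
Step 4: 2 mL brought to 16 mL → factor 16/2 = 8
Overall dilution factor = 3.4 × 10 × 1274.3 × 8 = 3.4662 × 10^5
Stock = 21.6 nM × 3.4662 × 10^5 = 7.487 × 10^6 nM = 7.49 mM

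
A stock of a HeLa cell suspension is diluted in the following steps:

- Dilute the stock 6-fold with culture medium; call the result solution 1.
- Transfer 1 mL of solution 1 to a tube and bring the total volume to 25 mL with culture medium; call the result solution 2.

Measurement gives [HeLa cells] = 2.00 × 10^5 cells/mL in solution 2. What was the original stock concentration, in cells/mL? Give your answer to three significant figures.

Step 1: 6-fold → factor 6
Step 2: 1 mL brought to 25 mL → factor 25/1 = 25
Overall dilution factor = 6 × 25 = 150
Stock = 2.00 × 10^5 cells/mL × 150 = 3.00 × 10^7 cells/mL

3.00 × 10^7 cells/mL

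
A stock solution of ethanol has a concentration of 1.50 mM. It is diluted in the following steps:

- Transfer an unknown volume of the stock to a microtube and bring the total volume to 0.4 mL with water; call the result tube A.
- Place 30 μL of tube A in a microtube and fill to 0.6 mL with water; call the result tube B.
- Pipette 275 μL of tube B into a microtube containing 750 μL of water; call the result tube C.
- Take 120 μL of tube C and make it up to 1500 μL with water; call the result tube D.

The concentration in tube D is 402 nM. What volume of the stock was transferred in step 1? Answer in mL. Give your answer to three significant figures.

Step 1: v brought to 0.4 mL → factor = 0.4 mL/v
Step 2: 30 μL brought to 0.6 mL → factor 600/30 = 20
Step 3: 275 μL + 750 μL = 1025 μL total → factor 1025/275 = 3.7273
Step 4: 120 μL brought to 1500 μL → factor 1500/120 = 12.5
Product of known-step factors = 931.82
Overall factor = 1.50 mM / (402 nM) = 3731.3
Step-1 factor = 3731.3 / 931.82 = 4.0044
v = 0.4 mL / 4.0044 = 0.0999 mL

0.0999 mL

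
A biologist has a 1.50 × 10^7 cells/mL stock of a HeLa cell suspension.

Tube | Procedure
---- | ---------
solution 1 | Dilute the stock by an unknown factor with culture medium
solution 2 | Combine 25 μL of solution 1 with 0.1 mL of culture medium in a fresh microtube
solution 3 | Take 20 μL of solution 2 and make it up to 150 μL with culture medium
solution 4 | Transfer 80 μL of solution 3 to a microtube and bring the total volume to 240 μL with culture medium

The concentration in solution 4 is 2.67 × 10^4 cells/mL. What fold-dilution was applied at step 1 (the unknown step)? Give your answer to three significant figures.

4.99-fold

Step 1: unknown factor x
Step 2: 25 μL + 0.1 mL = 125 μL total → factor 125/25 = 5
Step 3: 20 μL brought to 150 μL → factor 150/20 = 7.5
Step 4: 80 μL brought to 240 μL → factor 240/80 = 3
Product of known-step factors = 112.5
Overall factor = 1.50 × 10^7 cells/mL / (2.67 × 10^4 cells/mL) = 561.8
x = 561.8 / 112.5 = 4.99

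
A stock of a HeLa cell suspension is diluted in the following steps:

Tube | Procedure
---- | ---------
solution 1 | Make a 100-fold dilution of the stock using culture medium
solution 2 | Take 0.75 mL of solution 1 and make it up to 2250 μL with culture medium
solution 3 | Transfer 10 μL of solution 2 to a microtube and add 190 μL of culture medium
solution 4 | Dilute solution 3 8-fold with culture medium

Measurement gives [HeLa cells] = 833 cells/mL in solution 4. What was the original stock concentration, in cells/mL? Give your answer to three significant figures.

Step 1: 100-fold → factor 100
Step 2: 0.75 mL brought to 2250 μL → factor 2.25/0.75 = 3
Step 3: 10 μL + 190 μL = 200 μL total → factor 200/10 = 20
Step 4: 8-fold → factor 8
Overall dilution factor = 100 × 3 × 20 × 8 = 48000
Stock = 833 cells/mL × 48000 = 4.00 × 10^7 cells/mL

4.00 × 10^7 cells/mL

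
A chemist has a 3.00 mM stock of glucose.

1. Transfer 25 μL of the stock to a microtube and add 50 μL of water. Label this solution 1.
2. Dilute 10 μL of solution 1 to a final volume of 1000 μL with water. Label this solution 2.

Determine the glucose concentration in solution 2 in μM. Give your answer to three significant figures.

10.0 μM

Step 1: 25 μL + 50 μL = 75 μL total → factor 75/25 = 3
Step 2: 10 μL brought to 1000 μL → factor 1000/10 = 100
Overall dilution factor = 3 × 100 = 300
Final = 3.00 mM / 300 = 0.01000 mM = 10.0 μM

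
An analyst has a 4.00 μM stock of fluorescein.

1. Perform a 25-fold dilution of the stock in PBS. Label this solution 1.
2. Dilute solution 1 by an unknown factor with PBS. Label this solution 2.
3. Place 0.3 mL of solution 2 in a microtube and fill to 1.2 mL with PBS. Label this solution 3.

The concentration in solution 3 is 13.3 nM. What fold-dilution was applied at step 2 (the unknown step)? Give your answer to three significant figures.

3.01-fold

Step 1: 25-fold → factor 25
Step 2: unknown factor x
Step 3: 0.3 mL brought to 1.2 mL → factor 1.2/0.3 = 4
Product of known-step factors = 100
Overall factor = 4.00 μM / (13.3 nM) = 300.75
x = 300.75 / 100 = 3.01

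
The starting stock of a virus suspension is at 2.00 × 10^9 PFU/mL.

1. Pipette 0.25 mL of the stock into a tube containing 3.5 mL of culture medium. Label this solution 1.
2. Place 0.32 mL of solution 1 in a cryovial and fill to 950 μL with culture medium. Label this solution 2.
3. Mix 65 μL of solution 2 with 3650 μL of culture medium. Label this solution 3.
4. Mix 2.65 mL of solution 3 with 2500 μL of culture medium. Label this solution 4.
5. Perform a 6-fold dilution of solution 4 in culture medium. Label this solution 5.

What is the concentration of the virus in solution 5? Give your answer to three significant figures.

6.74 × 10^4 PFU/mL

Step 1: 0.25 mL + 3.5 mL = 3.75 mL total → factor 3.75/0.25 = 15
Step 2: 0.32 mL brought to 950 μL → factor 0.95/0.32 = 2.9688
Step 3: 65 μL + 3650 μL = 3715 μL total → factor 3715/65 = 57.154
Step 4: 2.65 mL + 2500 μL = 5.15 mL total → factor 5.15/2.65 = 1.9434
Step 5: 6-fold → factor 6
Overall dilution factor = 15 × 2.9688 × 57.154 × 1.9434 × 6 = 29677
Final = 2.00 × 10^9 PFU/mL / 29677 = 6.74 × 10^4 PFU/mL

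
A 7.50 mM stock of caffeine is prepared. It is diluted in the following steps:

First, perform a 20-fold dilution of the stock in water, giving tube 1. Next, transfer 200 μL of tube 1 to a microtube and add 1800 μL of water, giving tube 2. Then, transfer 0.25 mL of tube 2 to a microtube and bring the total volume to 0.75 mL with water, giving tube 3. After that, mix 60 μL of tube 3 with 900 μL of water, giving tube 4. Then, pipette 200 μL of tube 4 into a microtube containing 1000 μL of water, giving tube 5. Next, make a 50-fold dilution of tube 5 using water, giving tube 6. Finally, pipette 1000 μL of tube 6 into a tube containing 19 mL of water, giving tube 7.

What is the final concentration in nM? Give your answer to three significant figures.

Step 1: 20-fold → factor 20
Step 2: 200 μL + 1800 μL = 2000 μL total → factor 2000/200 = 10
Step 3: 0.25 mL brought to 0.75 mL → factor 0.75/0.25 = 3
Step 4: 60 μL + 900 μL = 960 μL total → factor 960/60 = 16
Step 5: 200 μL + 1000 μL = 1200 μL total → factor 1200/200 = 6
Step 6: 50-fold → factor 50
Step 7: 1000 μL + 19 mL = 20000 μL total → factor 20000/1000 = 20
Overall dilution factor = 20 × 10 × 3 × 16 × 6 × 50 × 20 = 5.76 × 10^7
Final = 7.50 mM / 5.76 × 10^7 = 1.302 × 10^-7 mM = 0.130 nM

0.130 nM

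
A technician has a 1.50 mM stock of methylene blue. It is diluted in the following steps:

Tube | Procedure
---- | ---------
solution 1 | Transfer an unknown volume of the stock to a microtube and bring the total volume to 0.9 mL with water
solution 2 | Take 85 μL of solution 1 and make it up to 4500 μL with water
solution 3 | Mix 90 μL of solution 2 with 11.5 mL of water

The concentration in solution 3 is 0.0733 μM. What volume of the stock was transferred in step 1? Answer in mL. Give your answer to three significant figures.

0.300 mL

Step 1: v brought to 0.9 mL → factor = 0.9 mL/v
Step 2: 85 μL brought to 4500 μL → factor 4500/85 = 52.941
Step 3: 90 μL + 11.5 mL = 11590 μL total → factor 11590/90 = 128.78
Product of known-step factors = 6817.6
Overall factor = 1.50 mM / (0.0733 μM) = 20464
Step-1 factor = 20464 / 6817.6 = 3.0016
v = 0.9 mL / 3.0016 = 0.300 mL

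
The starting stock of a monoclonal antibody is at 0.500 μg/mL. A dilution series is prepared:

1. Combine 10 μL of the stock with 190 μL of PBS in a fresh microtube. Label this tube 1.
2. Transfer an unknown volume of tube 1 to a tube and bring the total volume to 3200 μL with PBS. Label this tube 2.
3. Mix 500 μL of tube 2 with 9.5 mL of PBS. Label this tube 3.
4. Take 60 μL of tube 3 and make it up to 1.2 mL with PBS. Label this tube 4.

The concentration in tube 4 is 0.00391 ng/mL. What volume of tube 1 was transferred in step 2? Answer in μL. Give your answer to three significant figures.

200 μL

Step 1: 10 μL + 190 μL = 200 μL total → factor 200/10 = 20
Step 2: v brought to 3200 μL → factor = 3200 μL/v
Step 3: 500 μL + 9.5 mL = 10000 μL total → factor 10000/500 = 20
Step 4: 60 μL brought to 1.2 mL → factor 1200/60 = 20
Product of known-step factors = 8000
Overall factor = 0.500 μg/mL / (0.00391 ng/mL) = 1.2788 × 10^5
Step-2 factor = 1.2788 × 10^5 / 8000 = 15.985
v = 3200 μL / 15.985 = 200 μL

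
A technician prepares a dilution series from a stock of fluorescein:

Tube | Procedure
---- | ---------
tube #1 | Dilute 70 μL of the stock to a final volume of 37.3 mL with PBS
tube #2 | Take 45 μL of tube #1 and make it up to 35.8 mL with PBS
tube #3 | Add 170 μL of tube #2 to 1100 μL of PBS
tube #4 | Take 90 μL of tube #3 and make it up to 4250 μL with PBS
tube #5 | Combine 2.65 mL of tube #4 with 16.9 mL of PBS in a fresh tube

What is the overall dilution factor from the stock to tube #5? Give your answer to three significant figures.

Step 1: 70 μL brought to 37.3 mL → factor 37300/70 = 532.86
Step 2: 45 μL brought to 35.8 mL → factor 35800/45 = 795.56
Step 3: 170 μL + 1100 μL = 1270 μL total → factor 1270/170 = 7.4706
Step 4: 90 μL brought to 4250 μL → factor 4250/90 = 47.222
Step 5: 2.65 mL + 16.9 mL = 19.55 mL total → factor 19.55/2.65 = 7.3774
Overall dilution factor = 532.86 × 795.56 × 7.4706 × 47.222 × 7.3774 = 1.1033 × 10^9

1.10 × 10^9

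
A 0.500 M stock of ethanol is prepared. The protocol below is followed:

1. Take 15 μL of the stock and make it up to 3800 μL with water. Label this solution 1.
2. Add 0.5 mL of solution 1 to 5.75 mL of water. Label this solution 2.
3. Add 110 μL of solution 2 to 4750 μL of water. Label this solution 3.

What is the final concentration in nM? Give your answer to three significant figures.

Step 1: 15 μL brought to 3800 μL → factor 3800/15 = 253.33
Step 2: 0.5 mL + 5.75 mL = 6.25 mL total → factor 6.25/0.5 = 12.5
Step 3: 110 μL + 4750 μL = 4860 μL total → factor 4860/110 = 44.182
Overall dilution factor = 253.33 × 12.5 × 44.182 = 1.3991 × 10^5
Final = 0.500 M / 1.3991 × 10^5 = 3.574 × 10^-6 M = 3.57 × 10^3 nM

3.57 × 10^3 nM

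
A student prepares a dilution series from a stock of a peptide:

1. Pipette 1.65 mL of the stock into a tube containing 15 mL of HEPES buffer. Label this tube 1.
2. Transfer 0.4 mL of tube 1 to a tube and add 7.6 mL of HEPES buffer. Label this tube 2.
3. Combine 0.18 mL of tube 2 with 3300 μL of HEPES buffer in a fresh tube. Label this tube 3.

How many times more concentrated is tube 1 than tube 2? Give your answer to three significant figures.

Step 1: 1.65 mL + 15 mL = 16.65 mL total → factor 16.65/1.65 = 10.091
Step 2: 0.4 mL + 7.6 mL = 8 mL total → factor 8/0.4 = 20
Dilution factor to tube 1 = 10.091; to tube 2 = 201.82
[tube 1]/[tube 2] = (factor to tube 2)/(factor to tube 1) = 201.82/10.091 = 20.0

20.0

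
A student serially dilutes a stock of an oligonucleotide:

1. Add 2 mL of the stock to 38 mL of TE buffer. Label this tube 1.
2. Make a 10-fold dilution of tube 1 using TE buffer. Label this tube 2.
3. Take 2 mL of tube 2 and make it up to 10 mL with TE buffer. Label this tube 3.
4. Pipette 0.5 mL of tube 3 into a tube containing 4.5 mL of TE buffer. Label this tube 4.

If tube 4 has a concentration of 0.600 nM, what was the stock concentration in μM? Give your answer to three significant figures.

6.00 μM

Step 1: 2 mL + 38 mL = 40 mL total → factor 40/2 = 20
Step 2: 10-fold → factor 10
Step 3: 2 mL brought to 10 mL → factor 10/2 = 5
Step 4: 0.5 mL + 4.5 mL = 5 mL total → factor 5/0.5 = 10
Overall dilution factor = 20 × 10 × 5 × 10 = 10000
Stock = 0.600 nM × 10000 = 6000 nM = 6.00 μM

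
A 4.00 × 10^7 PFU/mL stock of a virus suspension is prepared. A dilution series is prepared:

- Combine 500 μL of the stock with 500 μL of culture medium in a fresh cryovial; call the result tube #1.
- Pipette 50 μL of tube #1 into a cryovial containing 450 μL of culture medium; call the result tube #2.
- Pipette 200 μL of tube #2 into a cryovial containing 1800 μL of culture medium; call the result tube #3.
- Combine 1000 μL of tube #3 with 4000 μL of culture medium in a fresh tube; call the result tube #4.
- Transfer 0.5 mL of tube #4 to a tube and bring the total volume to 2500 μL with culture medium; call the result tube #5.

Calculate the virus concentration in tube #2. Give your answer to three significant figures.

2.00 × 10^6 PFU/mL

Step 1: 500 μL + 500 μL = 1000 μL total → factor 1000/500 = 2
Step 2: 50 μL + 450 μL = 500 μL total → factor 500/50 = 10
Dilution factor through tube #2 = 2 × 10 = 20
[tube #2] = 4.00 × 10^7 PFU/mL / 20 = 2.00 × 10^6 PFU/mL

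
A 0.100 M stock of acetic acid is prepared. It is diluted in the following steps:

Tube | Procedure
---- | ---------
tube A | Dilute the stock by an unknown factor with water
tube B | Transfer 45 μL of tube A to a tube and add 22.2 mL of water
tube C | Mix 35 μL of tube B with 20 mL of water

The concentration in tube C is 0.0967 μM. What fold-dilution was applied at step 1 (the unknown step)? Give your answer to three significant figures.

Step 1: unknown factor x
Step 2: 45 μL + 22.2 mL = 22245 μL total → factor 22245/45 = 494.33
Step 3: 35 μL + 20 mL = 20035 μL total → factor 20035/35 = 572.43
Product of known-step factors = 2.8297 × 10^5
Overall factor = 0.100 M / (0.0967 μM) = 1.0341 × 10^6
x = 1.0341 × 10^6 / 2.8297 × 10^5 = 3.65

3.65-fold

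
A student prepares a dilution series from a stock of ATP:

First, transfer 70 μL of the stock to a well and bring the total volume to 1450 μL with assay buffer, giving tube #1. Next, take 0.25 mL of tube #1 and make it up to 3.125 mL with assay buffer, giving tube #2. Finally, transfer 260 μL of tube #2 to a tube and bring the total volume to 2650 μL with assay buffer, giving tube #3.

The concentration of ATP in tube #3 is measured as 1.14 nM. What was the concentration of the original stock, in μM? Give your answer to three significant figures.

Step 1: 70 μL brought to 1450 μL → factor 1450/70 = 20.714
Step 2: 0.25 mL brought to 3.125 mL → factor 3.125/0.25 = 12.5
Step 3: 260 μL brought to 2650 μL → factor 2650/260 = 10.192
Overall dilution factor = 20.714 × 12.5 × 10.192 = 2639.1
Stock = 1.14 nM × 2639.1 = 3009 nM = 3.01 μM

3.01 μM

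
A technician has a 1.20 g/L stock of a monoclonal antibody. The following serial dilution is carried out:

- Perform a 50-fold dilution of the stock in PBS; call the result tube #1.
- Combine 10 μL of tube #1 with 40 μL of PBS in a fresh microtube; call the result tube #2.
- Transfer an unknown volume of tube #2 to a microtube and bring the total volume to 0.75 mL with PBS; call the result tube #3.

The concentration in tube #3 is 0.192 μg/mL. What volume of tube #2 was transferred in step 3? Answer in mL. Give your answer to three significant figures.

0.0300 mL

Step 1: 50-fold → factor 50
Step 2: 10 μL + 40 μL = 50 μL total → factor 50/10 = 5
Step 3: v brought to 0.75 mL → factor = 0.75 mL/v
Product of known-step factors = 250
Overall factor = 1.20 g/L / (0.192 μg/mL) = 6250
Step-3 factor = 6250 / 250 = 25
v = 0.75 mL / 25 = 0.0300 mL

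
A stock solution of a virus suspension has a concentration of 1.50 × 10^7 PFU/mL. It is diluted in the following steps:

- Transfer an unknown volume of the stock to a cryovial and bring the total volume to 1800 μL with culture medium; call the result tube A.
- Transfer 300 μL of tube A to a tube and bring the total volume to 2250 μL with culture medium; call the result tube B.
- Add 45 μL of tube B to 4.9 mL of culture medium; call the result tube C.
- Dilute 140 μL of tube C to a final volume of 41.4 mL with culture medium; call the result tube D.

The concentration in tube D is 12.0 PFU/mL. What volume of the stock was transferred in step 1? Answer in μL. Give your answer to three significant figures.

351 μL

Step 1: v brought to 1800 μL → factor = 1800 μL/v
Step 2: 300 μL brought to 2250 μL → factor 2250/300 = 7.5
Step 3: 45 μL + 4.9 mL = 4945 μL total → factor 4945/45 = 109.89
Step 4: 140 μL brought to 41.4 mL → factor 41400/140 = 295.71
Product of known-step factors = 2.4372 × 10^5
Overall factor = 1.50 × 10^7 PFU/mL / (12.0 PFU/mL) = 1.25 × 10^6
Step-1 factor = 1.25 × 10^6 / 2.4372 × 10^5 = 5.1289
v = 1800 μL / 5.1289 = 351 μL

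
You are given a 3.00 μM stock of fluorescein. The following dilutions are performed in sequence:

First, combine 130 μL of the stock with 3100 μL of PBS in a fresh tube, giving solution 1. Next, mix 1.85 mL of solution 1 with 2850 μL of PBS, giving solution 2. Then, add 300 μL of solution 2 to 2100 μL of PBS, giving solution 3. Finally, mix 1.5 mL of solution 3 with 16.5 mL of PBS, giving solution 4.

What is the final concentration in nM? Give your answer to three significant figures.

0.495 nM

Step 1: 130 μL + 3100 μL = 3230 μL total → factor 3230/130 = 24.846
Step 2: 1.85 mL + 2850 μL = 4.7 mL total → factor 4.7/1.85 = 2.5405
Step 3: 300 μL + 2100 μL = 2400 μL total → factor 2400/300 = 8
Step 4: 1.5 mL + 16.5 mL = 18 mL total → factor 18/1.5 = 12
Overall dilution factor = 24.846 × 2.5405 × 8 × 12 = 6059.8
Final = 3.00 μM / 6059.8 = 0.0004951 μM = 0.495 nM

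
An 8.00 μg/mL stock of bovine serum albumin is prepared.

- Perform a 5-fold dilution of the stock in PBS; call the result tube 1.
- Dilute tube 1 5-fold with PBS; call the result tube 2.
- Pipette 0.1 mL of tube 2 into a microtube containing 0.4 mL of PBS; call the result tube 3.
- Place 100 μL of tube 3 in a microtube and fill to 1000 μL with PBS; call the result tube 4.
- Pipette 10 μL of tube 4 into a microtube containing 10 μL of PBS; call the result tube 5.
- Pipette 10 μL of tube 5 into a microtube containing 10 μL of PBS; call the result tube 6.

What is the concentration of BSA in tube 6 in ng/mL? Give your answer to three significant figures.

1.60 ng/mL

Step 1: 5-fold → factor 5
Step 2: 5-fold → factor 5
Step 3: 0.1 mL + 0.4 mL = 0.5 mL total → factor 0.5/0.1 = 5
Step 4: 100 μL brought to 1000 μL → factor 1000/100 = 10
Step 5: 10 μL + 10 μL = 20 μL total → factor 20/10 = 2
Step 6: 10 μL + 10 μL = 20 μL total → factor 20/10 = 2
Overall dilution factor = 5 × 5 × 5 × 10 × 2 × 2 = 5000
Final = 8.00 μg/mL / 5000 = 0.001600 μg/mL = 1.60 ng/mL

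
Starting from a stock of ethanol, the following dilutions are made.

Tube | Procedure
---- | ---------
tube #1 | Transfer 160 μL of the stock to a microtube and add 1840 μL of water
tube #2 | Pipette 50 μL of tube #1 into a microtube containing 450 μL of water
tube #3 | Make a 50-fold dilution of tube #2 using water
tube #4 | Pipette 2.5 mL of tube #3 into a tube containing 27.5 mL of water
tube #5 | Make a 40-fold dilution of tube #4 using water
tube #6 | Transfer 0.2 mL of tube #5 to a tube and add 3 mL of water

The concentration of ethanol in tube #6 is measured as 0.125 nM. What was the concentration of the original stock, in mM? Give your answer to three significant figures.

6.00 mM

Step 1: 160 μL + 1840 μL = 2000 μL total → factor 2000/160 = 12.5
Step 2: 50 μL + 450 μL = 500 μL total → factor 500/50 = 10
Step 3: 50-fold → factor 50
Step 4: 2.5 mL + 27.5 mL = 30 mL total → factor 30/2.5 = 12
Step 5: 40-fold → factor 40
Step 6: 0.2 mL + 3 mL = 3.2 mL total → factor 3.2/0.2 = 16
Overall dilution factor = 12.5 × 10 × 50 × 12 × 40 × 16 = 4.8 × 10^7
Stock = 0.125 nM × 4.8 × 10^7 = 6.000 × 10^6 nM = 6.00 mM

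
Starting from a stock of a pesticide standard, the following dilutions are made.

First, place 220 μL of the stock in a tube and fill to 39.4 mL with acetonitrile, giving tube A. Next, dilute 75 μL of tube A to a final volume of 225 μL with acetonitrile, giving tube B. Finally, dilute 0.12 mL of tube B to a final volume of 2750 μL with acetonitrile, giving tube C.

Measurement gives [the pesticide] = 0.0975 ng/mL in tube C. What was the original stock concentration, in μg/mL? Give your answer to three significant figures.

1.20 μg/mL

Step 1: 220 μL brought to 39.4 mL → factor 39400/220 = 179.09
Step 2: 75 μL brought to 225 μL → factor 225/75 = 3
Step 3: 0.12 mL brought to 2750 μL → factor 2.75/0.12 = 22.917
Overall dilution factor = 179.09 × 3 × 22.917 = 12312
Stock = 0.0975 ng/mL × 12312 = 1200 ng/mL = 1.20 μg/mL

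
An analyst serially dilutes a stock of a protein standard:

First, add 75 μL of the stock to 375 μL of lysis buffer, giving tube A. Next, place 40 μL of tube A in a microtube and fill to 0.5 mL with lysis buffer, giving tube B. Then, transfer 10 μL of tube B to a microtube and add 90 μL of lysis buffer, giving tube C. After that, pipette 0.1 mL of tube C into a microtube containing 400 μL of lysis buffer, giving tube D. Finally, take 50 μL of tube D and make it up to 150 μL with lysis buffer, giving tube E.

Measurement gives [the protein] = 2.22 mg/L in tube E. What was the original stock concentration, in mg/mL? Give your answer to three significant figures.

Step 1: 75 μL + 375 μL = 450 μL total → factor 450/75 = 6
Step 2: 40 μL brought to 0.5 mL → factor 500/40 = 12.5
Step 3: 10 μL + 90 μL = 100 μL total → factor 100/10 = 10
Step 4: 0.1 mL + 400 μL = 0.5 mL total → factor 0.5/0.1 = 5
Step 5: 50 μL brought to 150 μL → factor 150/50 = 3
Overall dilution factor = 6 × 12.5 × 10 × 5 × 3 = 11250
Stock = 2.22 mg/L × 11250 = 2.498 × 10^4 mg/L = 25.0 mg/mL

25.0 mg/mL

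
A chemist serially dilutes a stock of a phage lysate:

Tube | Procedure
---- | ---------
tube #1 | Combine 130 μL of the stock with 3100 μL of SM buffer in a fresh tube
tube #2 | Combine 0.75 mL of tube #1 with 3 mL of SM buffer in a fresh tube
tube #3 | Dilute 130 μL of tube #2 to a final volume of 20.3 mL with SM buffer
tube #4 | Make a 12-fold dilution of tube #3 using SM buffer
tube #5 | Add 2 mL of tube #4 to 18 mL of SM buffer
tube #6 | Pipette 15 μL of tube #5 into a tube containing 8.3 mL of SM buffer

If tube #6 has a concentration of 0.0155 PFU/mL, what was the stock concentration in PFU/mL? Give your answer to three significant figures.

Step 1: 130 μL + 3100 μL = 3230 μL total → factor 3230/130 = 24.846
Step 2: 0.75 mL + 3 mL = 3.75 mL total → factor 3.75/0.75 = 5
Step 3: 130 μL brought to 20.3 mL → factor 20300/130 = 156.15
Step 4: 12-fold → factor 12
Step 5: 2 mL + 18 mL = 20 mL total → factor 20/2 = 10
Step 6: 15 μL + 8.3 mL = 8315 μL total → factor 8315/15 = 554.33
Overall dilution factor = 24.846 × 5 × 156.15 × 12 × 10 × 554.33 = 1.2904 × 10^9
Stock = 0.0155 PFU/mL × 1.2904 × 10^9 = 2.00 × 10^7 PFU/mL

2.00 × 10^7 PFU/mL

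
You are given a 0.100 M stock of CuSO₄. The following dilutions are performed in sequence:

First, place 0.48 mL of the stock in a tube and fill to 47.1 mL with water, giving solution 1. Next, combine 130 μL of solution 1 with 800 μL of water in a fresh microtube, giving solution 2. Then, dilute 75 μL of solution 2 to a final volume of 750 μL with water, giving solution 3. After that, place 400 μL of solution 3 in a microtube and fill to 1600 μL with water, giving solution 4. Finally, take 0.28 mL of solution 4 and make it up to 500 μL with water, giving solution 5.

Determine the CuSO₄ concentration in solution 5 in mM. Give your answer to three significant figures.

0.00199 mM

Step 1: 0.48 mL brought to 47.1 mL → factor 47.1/0.48 = 98.125
Step 2: 130 μL + 800 μL = 930 μL total → factor 930/130 = 7.1538
Step 3: 75 μL brought to 750 μL → factor 750/75 = 10
Step 4: 400 μL brought to 1600 μL → factor 1600/400 = 4
Step 5: 0.28 mL brought to 500 μL → factor 0.5/0.28 = 1.7857
Overall dilution factor = 98.125 × 7.1538 × 10 × 4 × 1.7857 = 50141
Final = 0.100 M / 50141 = 1.994 × 10^-6 M = 0.00199 mM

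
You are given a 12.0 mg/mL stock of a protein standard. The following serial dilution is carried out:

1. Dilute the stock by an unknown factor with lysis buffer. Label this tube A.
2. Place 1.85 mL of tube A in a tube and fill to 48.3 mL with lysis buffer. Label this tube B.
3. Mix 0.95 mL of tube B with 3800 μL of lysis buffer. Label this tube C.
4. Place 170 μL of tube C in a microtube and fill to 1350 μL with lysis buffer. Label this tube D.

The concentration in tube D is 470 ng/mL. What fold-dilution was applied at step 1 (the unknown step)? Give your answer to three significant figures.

Step 1: unknown factor x
Step 2: 1.85 mL brought to 48.3 mL → factor 48.3/1.85 = 26.108
Step 3: 0.95 mL + 3800 μL = 4.75 mL total → factor 4.75/0.95 = 5
Step 4: 170 μL brought to 1350 μL → factor 1350/170 = 7.9412
Product of known-step factors = 1036.6
Overall factor = 12.0 mg/mL / (470 ng/mL) = 25532
x = 25532 / 1036.6 = 24.6

24.6-fold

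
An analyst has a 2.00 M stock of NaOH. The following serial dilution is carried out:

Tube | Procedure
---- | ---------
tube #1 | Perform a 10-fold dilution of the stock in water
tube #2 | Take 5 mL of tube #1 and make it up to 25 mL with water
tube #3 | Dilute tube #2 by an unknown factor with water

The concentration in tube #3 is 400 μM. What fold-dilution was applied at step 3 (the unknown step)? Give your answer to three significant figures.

Step 1: 10-fold → factor 10
Step 2: 5 mL brought to 25 mL → factor 25/5 = 5
Step 3: unknown factor x
Product of known-step factors = 50
Overall factor = 2.00 M / (400 μM) = 5000
x = 5000 / 50 = 100

100-fold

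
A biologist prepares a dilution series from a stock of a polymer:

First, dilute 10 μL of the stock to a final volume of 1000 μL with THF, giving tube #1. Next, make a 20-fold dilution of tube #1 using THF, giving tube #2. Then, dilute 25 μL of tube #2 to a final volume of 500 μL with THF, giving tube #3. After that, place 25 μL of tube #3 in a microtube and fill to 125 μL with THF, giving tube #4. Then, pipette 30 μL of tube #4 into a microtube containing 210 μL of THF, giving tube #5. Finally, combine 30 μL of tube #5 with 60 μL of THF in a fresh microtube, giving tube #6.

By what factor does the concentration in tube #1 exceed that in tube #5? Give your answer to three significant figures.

Step 1: 10 μL brought to 1000 μL → factor 1000/10 = 100
Step 2: 20-fold → factor 20
Step 3: 25 μL brought to 500 μL → factor 500/25 = 20
Step 4: 25 μL brought to 125 μL → factor 125/25 = 5
Step 5: 30 μL + 210 μL = 240 μL total → factor 240/30 = 8
Dilution factor to tube #1 = 100; to tube #5 = 1.6 × 10^6
[tube #1]/[tube #5] = (factor to tube #5)/(factor to tube #1) = 1.6 × 10^6/100 = 1.60 × 10^4

1.60 × 10^4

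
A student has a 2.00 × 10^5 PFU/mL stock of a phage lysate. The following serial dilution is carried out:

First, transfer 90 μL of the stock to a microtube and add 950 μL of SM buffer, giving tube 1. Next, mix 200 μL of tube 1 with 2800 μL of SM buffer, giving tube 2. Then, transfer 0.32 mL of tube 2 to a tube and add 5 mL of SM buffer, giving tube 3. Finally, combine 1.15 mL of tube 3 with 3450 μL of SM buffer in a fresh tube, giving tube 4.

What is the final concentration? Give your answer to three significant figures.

17.4 PFU/mL

Step 1: 90 μL + 950 μL = 1040 μL total → factor 1040/90 = 11.556
Step 2: 200 μL + 2800 μL = 3000 μL total → factor 3000/200 = 15
Step 3: 0.32 mL + 5 mL = 5.32 mL total → factor 5.32/0.32 = 16.625
Step 4: 1.15 mL + 3450 μL = 4.6 mL total → factor 4.6/1.15 = 4
Overall dilution factor = 11.556 × 15 × 16.625 × 4 = 11527
Final = 2.00 × 10^5 PFU/mL / 11527 = 17.4 PFU/mL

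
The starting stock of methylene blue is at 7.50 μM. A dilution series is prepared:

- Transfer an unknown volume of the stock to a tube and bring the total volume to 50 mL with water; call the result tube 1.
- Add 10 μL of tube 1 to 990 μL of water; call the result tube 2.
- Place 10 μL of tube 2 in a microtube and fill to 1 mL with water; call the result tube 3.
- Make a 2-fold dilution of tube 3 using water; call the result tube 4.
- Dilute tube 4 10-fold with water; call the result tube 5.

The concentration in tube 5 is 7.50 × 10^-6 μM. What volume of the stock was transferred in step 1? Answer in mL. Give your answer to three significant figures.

10.0 mL

Step 1: v brought to 50 mL → factor = 50 mL/v
Step 2: 10 μL + 990 μL = 1000 μL total → factor 1000/10 = 100
Step 3: 10 μL brought to 1 mL → factor 1000/10 = 100
Step 4: 2-fold → factor 2
Step 5: 10-fold → factor 10
Product of known-step factors = 2 × 10^5
Overall factor = 7.50 μM / (7.50 × 10^-6 μM) = 1 × 10^6
Step-1 factor = 1 × 10^6 / 2 × 10^5 = 5
v = 50 mL / 5 = 10.0 mL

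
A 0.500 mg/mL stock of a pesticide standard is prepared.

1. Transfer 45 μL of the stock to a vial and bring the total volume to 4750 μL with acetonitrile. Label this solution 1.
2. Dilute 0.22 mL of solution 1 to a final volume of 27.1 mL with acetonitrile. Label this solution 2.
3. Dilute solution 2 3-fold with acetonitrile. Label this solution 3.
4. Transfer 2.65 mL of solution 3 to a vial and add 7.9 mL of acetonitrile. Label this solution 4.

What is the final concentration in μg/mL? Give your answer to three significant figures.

Step 1: 45 μL brought to 4750 μL → factor 4750/45 = 105.56
Step 2: 0.22 mL brought to 27.1 mL → factor 27.1/0.22 = 123.18
Step 3: 3-fold → factor 3
Step 4: 2.65 mL + 7.9 mL = 10.55 mL total → factor 10.55/2.65 = 3.9811
Overall dilution factor = 105.56 × 123.18 × 3 × 3.9811 = 1.5529 × 10^5
Final = 0.500 mg/mL / 1.5529 × 10^5 = 3.220 × 10^-6 mg/mL = 0.00322 μg/mL

0.00322 μg/mL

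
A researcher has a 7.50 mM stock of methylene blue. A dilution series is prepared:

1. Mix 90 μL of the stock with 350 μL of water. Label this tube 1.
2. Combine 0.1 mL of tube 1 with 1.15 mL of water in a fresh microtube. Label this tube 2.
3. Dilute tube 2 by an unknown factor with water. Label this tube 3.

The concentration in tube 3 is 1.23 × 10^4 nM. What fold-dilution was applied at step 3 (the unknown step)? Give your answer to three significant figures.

9.98-fold

Step 1: 90 μL + 350 μL = 440 μL total → factor 440/90 = 4.8889
Step 2: 0.1 mL + 1.15 mL = 1.25 mL total → factor 1.25/0.1 = 12.5
Step 3: unknown factor x
Product of known-step factors = 61.111
Overall factor = 7.50 mM / (1.23 × 10^4 nM) = 609.76
x = 609.76 / 61.111 = 9.98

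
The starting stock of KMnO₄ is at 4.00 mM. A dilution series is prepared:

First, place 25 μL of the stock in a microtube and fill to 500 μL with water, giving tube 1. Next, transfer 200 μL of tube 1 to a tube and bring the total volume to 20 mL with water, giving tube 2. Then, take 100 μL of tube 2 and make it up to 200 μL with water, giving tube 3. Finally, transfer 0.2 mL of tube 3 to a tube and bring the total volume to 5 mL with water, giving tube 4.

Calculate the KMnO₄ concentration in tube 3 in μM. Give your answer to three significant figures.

1.00 μM

Step 1: 25 μL brought to 500 μL → factor 500/25 = 20
Step 2: 200 μL brought to 20 mL → factor 20000/200 = 100
Step 3: 100 μL brought to 200 μL → factor 200/100 = 2
Dilution factor through tube 3 = 20 × 100 × 2 = 4000
[tube 3] = 4.00 mM / 4000 = 0.001000 mM = 1.00 μM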